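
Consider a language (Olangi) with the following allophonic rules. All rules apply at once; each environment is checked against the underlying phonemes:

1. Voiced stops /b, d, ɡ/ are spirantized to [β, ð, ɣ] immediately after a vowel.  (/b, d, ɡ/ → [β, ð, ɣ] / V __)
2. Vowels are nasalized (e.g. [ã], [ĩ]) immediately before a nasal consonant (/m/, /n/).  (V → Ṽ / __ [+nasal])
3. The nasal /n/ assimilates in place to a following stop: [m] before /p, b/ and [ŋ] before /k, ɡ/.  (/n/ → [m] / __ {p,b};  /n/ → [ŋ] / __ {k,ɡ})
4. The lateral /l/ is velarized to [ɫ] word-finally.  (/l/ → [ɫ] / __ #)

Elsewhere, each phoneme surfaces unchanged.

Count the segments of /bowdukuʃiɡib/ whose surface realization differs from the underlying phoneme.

Segments that undergo a rule: /ɡ/ → [ɣ] (rule 1); /b/ → [β] (rule 1).
All other segments surface unchanged.

2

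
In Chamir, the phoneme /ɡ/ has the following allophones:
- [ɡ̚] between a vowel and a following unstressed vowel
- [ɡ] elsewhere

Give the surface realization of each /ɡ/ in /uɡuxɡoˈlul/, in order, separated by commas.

[ɡ̚], [ɡ]

Occurrence 1 (position 2): between a vowel and a following unstressed vowel → [ɡ̚].
Occurrence 2 (position 5): no conditioning environment matches → elsewhere allophone [ɡ].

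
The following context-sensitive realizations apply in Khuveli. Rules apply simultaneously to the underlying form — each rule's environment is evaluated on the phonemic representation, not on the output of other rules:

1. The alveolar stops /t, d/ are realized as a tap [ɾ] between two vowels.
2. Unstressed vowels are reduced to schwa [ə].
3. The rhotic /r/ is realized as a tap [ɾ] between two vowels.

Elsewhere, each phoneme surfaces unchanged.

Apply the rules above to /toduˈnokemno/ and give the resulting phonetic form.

/t/ (word-initial) fails the environment for rule 1, so it stays [t].
/o/ meets the environment for rule 2 (in an unstressed syllable) → [ə].
Rule 1 applies to /d/ (between /o/ and /u/: between two vowels) → [ɾ].
Rule 2 applies to /u/ (between /d/ and /n/: in an unstressed syllable) → [ə].
/n/ (between /u/ and /o/): no rule targets it → [n].
/o/ — between /n/ and /k/; rule 2 does not apply here → [o].
/k/ — not in any rule's target class → [k].
/e/ meets the environment for rule 2 (in an unstressed syllable) → [ə].
/m/ (between /e/ and /n/): no rule targets it → [m].
/n/ stays [n].
/o/ — word-final, in an unstressed syllable — surfaces as [ə] (rule 2).

[təɾəˈnokəmnə]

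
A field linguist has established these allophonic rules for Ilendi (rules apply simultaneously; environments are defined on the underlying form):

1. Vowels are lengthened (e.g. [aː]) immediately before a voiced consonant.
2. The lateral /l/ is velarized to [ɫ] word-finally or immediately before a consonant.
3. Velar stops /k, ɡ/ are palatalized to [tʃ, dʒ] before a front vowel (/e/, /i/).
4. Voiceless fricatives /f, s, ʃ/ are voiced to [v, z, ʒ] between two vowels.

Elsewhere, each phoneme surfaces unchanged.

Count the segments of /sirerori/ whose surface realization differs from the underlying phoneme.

Segments that undergo a rule: /i/ → [iː] (rule 1); /e/ → [eː] (rule 1); /o/ → [oː] (rule 1).
All other segments surface unchanged.

3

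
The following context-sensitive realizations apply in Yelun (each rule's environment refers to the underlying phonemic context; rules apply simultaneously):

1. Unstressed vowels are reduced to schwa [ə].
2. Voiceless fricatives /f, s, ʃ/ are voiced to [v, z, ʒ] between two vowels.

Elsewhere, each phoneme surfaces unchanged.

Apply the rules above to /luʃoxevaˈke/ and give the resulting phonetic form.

Rule 1 applies to /u/ (between /l/ and /ʃ/: in an unstressed syllable) → [ə].
/ʃ/ (between /u/ and /o/) occurs between two vowels → [ʒ] by rule 2.
Rule 1 applies to /o/ (between /ʃ/ and /x/: in an unstressed syllable) → [ə].
/e/ meets the environment for rule 1 (in an unstressed syllable) → [ə].
Rule 1 applies to /a/ (between /v/ and /k/: in an unstressed syllable) → [ə].
/e/ (word-final) is in the target of rule 1 but the environment (in an unstressed syllable) is not met → [e].

[ləʒəxəvəˈke]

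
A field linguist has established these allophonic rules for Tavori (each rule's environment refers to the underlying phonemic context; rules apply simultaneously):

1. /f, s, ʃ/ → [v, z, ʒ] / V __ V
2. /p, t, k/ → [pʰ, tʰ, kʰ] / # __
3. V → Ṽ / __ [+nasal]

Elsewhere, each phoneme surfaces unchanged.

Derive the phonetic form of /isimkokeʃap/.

[izĩmkokeʒap]

/i/ (word-initial): rule 3 targets it, but not before a nasal consonant → unchanged [i].
/s/ (between /i/ and /i/) occurs between two vowels → [z] by rule 1.
Rule 3 applies to /i/ (between /s/ and /m/: before a nasal consonant) → [ĩ].
/m/ — not in any rule's target class → [m].
/k/ (between /m/ and /o/): rule 2 targets it, but not word-initially → unchanged [k].
/o/ (between /k/ and /k/): rule 3 targets it, but not before a nasal consonant → unchanged [o].
/k/ — between /o/ and /e/; rule 2 does not apply here → [k].
/e/ (between /k/ and /ʃ/) is in the target of rule 3 but the environment (before a nasal consonant) is not met → [e].
/ʃ/ — between /e/ and /a/, between two vowels — surfaces as [ʒ] (rule 1).
/a/ (between /ʃ/ and /p/) is in the target of rule 3 but the environment (before a nasal consonant) is not met → [a].
/p/ — word-final; rule 2 does not apply here → [p].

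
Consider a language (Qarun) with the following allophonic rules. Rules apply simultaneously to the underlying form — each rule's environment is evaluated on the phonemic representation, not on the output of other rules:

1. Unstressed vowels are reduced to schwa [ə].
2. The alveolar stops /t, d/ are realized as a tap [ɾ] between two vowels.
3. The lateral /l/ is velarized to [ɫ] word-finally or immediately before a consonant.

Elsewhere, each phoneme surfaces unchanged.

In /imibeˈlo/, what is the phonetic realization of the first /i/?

/i/ meets the environment for rule 1 (in an unstressed syllable) → [ə].

[ə]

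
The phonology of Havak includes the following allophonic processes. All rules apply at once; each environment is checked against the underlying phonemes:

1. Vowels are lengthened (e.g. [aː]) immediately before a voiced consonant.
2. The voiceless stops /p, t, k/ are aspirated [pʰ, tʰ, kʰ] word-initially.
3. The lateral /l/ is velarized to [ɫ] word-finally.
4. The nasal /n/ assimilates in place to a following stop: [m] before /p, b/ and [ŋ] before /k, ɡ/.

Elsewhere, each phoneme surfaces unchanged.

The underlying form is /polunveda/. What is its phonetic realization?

[pʰoːluːnveːda]

/p/ (word-initial) occurs word-initially → [pʰ] by rule 2.
/o/ (between /p/ and /l/) occurs before a voiced consonant → [oː] by rule 1.
/l/ (between /o/ and /u/): rule 3 targets it, but not word-finally → unchanged [l].
/u/ (between /l/ and /n/): before a voiced consonant, so rule 1 applies → [uː].
/n/ (between /u/ and /v/) fails the environment for rule 4, so it stays [n].
/e/ (between /v/ and /d/): before a voiced consonant, so rule 1 applies → [eː].
/a/ — word-final; rule 1 does not apply here → [a].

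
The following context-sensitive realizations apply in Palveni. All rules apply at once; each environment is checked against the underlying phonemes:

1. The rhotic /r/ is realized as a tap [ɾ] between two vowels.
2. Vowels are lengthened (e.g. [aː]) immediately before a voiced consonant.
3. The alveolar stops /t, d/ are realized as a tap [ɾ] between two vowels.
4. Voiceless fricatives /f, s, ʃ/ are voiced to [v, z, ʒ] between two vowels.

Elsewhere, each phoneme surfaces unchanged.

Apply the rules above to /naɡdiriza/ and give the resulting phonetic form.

[naːɡdiːɾiːza]

/n/ (word-initial): no rule targets it → [n].
Rule 2 applies to /a/ (between /n/ and /ɡ/: before a voiced consonant) → [aː].
/ɡ/ (between /a/ and /d/): no rule targets it → [ɡ].
/d/ (between /ɡ/ and /i/): rule 3 targets it, but not between two vowels → unchanged [d].
Rule 2 applies to /i/ (between /d/ and /r/: before a voiced consonant) → [iː].
/r/ (between /i/ and /i/): between two vowels, so rule 1 applies → [ɾ].
Rule 2 applies to /i/ (between /r/ and /z/: before a voiced consonant) → [iː].
/z/ stays [z].
/a/ (word-final): rule 2 targets it, but not before a voiced consonant → unchanged [a].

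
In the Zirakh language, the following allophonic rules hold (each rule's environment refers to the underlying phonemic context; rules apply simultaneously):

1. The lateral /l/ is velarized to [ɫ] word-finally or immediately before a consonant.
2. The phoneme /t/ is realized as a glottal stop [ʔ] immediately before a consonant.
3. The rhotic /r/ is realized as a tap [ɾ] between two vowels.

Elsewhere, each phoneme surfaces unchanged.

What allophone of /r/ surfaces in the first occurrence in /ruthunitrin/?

[r]

/r/ (word-initial) is in the target of rule 3 but the environment (between two vowels) is not met → [r].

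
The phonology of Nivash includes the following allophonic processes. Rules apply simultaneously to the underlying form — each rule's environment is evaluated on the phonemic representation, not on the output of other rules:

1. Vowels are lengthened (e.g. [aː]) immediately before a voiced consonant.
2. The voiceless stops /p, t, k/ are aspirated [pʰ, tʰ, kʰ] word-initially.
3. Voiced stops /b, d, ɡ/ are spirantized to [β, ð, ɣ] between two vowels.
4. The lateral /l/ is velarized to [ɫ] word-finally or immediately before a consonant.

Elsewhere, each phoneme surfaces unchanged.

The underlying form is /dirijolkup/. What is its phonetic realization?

[diːriːjoːɫkup]

/d/ — word-initial; rule 3 does not apply here → [d].
/i/ meets the environment for rule 1 (before a voiced consonant) → [iː].
/i/ (between /r/ and /j/): before a voiced consonant, so rule 1 applies → [iː].
/o/ — between /j/ and /l/, before a voiced consonant — surfaces as [oː] (rule 1).
/l/ (between /o/ and /k/) occurs word-finally or immediately before a consonant → [ɫ] by rule 4.
/k/ — between /l/ and /u/; rule 2 does not apply here → [k].
/u/ — between /k/ and /p/; rule 1 does not apply here → [u].
/p/ (word-final) fails the environment for rule 2, so it stays [p].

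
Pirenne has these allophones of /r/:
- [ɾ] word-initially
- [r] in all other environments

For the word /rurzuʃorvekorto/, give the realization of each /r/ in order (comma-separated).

[ɾ], [r], [r], [r]

Occurrence 1 (position 1): word-initially → [ɾ].
Occurrence 2 (position 3): no conditioning environment matches → elsewhere allophone [r].
Occurrence 3 (position 8): no conditioning environment matches → elsewhere allophone [r].
Occurrence 4 (position 13): no conditioning environment matches → elsewhere allophone [r].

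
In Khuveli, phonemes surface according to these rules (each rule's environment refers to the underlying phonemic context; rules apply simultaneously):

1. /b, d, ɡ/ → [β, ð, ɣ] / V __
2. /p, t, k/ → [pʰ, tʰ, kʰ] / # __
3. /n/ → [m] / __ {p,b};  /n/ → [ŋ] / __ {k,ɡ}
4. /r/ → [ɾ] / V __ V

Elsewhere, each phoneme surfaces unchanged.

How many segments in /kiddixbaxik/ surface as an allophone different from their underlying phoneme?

Segments that undergo a rule: /k/ → [kʰ] (rule 2); /d/ → [ð] (rule 1).
All other segments surface unchanged.

2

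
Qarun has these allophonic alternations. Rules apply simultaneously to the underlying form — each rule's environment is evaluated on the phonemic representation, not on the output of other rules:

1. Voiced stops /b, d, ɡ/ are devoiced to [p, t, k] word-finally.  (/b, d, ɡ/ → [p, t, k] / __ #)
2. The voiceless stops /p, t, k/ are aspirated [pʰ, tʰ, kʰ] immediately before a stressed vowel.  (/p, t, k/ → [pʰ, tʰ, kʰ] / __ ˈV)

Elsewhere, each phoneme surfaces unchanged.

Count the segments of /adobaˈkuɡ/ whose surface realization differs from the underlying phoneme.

Segments that undergo a rule: /k/ → [kʰ] (rule 2); /ɡ/ → [k] (rule 1).
All other segments surface unchanged.

2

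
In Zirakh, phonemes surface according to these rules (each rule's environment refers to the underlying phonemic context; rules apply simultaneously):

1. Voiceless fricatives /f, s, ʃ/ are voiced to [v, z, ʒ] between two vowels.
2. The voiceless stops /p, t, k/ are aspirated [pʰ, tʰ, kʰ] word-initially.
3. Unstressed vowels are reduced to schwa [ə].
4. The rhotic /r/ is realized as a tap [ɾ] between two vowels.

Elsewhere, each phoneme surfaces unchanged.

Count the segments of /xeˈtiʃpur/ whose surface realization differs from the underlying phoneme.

Segments that undergo a rule: /e/ → [ə] (rule 3); /u/ → [ə] (rule 3).
All other segments surface unchanged.

2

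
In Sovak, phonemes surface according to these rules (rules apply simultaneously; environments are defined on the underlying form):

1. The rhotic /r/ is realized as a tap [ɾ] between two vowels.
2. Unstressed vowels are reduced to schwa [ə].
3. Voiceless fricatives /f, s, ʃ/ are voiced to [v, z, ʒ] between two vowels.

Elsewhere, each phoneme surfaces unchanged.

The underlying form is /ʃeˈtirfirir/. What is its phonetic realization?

[ʃəˈtirfəɾər]

/ʃ/ (word-initial) fails the environment for rule 3, so it stays [ʃ].
Rule 2 applies to /e/ (between /ʃ/ and /t/: in an unstressed syllable) → [ə].
/t/ (between /e/ and /i/) is unaffected → [t].
/i/ (between /t/ and /r/) is in the target of rule 2 but the environment (in an unstressed syllable) is not met → [i].
/r/ — between /i/ and /f/; rule 1 does not apply here → [r].
/f/ (between /r/ and /i/): rule 3 targets it, but not between two vowels → unchanged [f].
/i/ meets the environment for rule 2 (in an unstressed syllable) → [ə].
Rule 1 applies to /r/ (between /i/ and /i/: between two vowels) → [ɾ].
/i/ meets the environment for rule 2 (in an unstressed syllable) → [ə].
/r/ (word-final) fails the environment for rule 1, so it stays [r].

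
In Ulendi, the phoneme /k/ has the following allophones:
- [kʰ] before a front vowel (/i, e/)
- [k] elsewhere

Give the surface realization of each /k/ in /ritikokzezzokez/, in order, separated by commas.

Occurrence 1 (position 5): no conditioning environment matches → elsewhere allophone [k].
Occurrence 2 (position 7): no conditioning environment matches → elsewhere allophone [k].
Occurrence 3 (position 13): before a front vowel (/i, e/) → [kʰ].

[k], [k], [kʰ]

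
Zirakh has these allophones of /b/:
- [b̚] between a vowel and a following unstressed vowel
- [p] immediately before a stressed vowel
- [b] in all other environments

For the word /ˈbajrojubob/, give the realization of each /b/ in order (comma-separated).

Occurrence 1 (position 1): immediately before a stressed vowel → [p].
Occurrence 2 (position 8): between a vowel and a following unstressed vowel → [b̚].
Occurrence 3 (position 10): no conditioning environment matches → elsewhere allophone [b].

[p], [b̚], [b]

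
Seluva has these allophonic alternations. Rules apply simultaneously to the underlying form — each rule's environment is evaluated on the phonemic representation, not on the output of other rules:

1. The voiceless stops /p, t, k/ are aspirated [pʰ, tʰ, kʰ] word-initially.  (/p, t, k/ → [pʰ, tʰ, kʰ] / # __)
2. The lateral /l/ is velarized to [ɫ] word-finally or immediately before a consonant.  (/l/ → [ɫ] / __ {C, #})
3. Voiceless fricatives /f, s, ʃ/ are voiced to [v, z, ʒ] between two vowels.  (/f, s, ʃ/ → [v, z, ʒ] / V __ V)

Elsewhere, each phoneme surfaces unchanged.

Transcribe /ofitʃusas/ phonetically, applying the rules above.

[ovitʃuzas]

/o/ (word-initial): no rule targets it → [o].
Rule 3 applies to /f/ (between /o/ and /i/: between two vowels) → [v].
/i/ (between /f/ and /t/) is unaffected → [i].
/t/ (between /i/ and /ʃ/): rule 1 targets it, but not word-initially → unchanged [t].
/ʃ/ — between /t/ and /u/; rule 3 does not apply here → [ʃ].
/u/ stays [u].
/s/ — between /u/ and /a/, between two vowels — surfaces as [z] (rule 3).
/a/ (between /s/ and /s/) is unaffected → [a].
/s/ (word-final) is in the target of rule 3 but the environment (between two vowels) is not met → [s].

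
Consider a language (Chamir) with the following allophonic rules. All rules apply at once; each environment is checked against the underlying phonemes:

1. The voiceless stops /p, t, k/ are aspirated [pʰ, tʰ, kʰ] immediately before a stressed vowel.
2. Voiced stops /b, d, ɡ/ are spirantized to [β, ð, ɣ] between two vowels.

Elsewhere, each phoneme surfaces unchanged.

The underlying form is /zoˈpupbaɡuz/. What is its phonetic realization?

/z/ (word-initial) is unaffected → [z].
/o/ (between /z/ and /p/) is unaffected → [o].
/p/ (between /o/ and /u/) occurs immediately before a stressed vowel → [pʰ] by rule 1.
/u/ (between /p/ and /p/): no rule targets it → [u].
/p/ (between /u/ and /b/) fails the environment for rule 1, so it stays [p].
/b/ (between /p/ and /a/) is in the target of rule 2 but the environment (between two vowels) is not met → [b].
/a/ stays [a].
/ɡ/ meets the environment for rule 2 (between two vowels) → [ɣ].
/u/ (between /ɡ/ and /z/) is unaffected → [u].
/z/ — not in any rule's target class → [z].

[zoˈpʰupbaɣuz]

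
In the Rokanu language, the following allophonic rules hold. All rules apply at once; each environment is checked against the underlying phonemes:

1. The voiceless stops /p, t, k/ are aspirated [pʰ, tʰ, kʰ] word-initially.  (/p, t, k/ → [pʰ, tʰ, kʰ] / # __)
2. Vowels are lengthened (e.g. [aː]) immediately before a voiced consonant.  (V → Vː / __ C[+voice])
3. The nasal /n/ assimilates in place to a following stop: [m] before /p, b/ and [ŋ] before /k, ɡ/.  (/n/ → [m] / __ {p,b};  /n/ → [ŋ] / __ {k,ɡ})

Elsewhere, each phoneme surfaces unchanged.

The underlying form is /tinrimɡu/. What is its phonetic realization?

/t/ — word-initial, word-initially — surfaces as [tʰ] (rule 1).
/i/ meets the environment for rule 2 (before a voiced consonant) → [iː].
/n/ (between /i/ and /r/) fails the environment for rule 3, so it stays [n].
/r/ stays [r].
Rule 2 applies to /i/ (between /r/ and /m/: before a voiced consonant) → [iː].
/m/ — not in any rule's target class → [m].
/ɡ/ (between /m/ and /u/) is unaffected → [ɡ].
/u/ (word-final): rule 2 targets it, but not before a voiced consonant → unchanged [u].

[tʰiːnriːmɡu]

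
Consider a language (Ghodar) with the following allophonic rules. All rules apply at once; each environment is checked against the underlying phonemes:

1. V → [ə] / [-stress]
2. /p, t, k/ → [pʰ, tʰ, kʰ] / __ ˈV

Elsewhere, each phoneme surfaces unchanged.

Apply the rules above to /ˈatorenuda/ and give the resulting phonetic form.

[ˈatərənədə]

/a/ (word-initial): rule 1 targets it, but not in an unstressed syllable → unchanged [a].
/t/ (between /a/ and /o/): rule 2 targets it, but not immediately before a stressed vowel → unchanged [t].
Rule 1 applies to /o/ (between /t/ and /r/: in an unstressed syllable) → [ə].
/e/ meets the environment for rule 1 (in an unstressed syllable) → [ə].
/u/ meets the environment for rule 1 (in an unstressed syllable) → [ə].
/a/ — word-final, in an unstressed syllable — surfaces as [ə] (rule 1).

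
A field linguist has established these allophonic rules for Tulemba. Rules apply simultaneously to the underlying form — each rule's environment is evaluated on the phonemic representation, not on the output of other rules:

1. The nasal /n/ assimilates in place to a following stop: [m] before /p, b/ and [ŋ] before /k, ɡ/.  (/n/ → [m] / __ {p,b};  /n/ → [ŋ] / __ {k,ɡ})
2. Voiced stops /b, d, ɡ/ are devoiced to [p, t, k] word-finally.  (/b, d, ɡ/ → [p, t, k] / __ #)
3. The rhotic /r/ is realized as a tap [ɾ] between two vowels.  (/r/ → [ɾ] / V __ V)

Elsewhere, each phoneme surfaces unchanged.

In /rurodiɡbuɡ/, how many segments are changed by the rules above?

Segments that undergo a rule: /r/ → [ɾ] (rule 3); /ɡ/ → [k] (rule 2).
All other segments surface unchanged.

2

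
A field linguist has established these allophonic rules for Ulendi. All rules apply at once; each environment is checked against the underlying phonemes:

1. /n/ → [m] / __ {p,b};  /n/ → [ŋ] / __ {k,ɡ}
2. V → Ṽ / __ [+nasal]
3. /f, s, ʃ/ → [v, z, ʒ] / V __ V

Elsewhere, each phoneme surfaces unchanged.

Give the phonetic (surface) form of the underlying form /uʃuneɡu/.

/u/ — word-initial; rule 2 does not apply here → [u].
/ʃ/ — between /u/ and /u/, between two vowels — surfaces as [ʒ] (rule 3).
/u/ — between /ʃ/ and /n/, before a nasal consonant — surfaces as [ũ] (rule 2).
/n/ — between /u/ and /e/; rule 1 does not apply here → [n].
/e/ (between /n/ and /ɡ/): rule 2 targets it, but not before a nasal consonant → unchanged [e].
/u/ (word-final): rule 2 targets it, but not before a nasal consonant → unchanged [u].

[uʒũneɡu]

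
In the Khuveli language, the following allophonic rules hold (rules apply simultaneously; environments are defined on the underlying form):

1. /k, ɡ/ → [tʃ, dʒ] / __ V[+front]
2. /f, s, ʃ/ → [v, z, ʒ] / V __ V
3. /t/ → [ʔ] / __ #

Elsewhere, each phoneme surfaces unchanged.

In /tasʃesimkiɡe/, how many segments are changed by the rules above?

Segments that undergo a rule: /s/ → [z] (rule 2); /k/ → [tʃ] (rule 1); /ɡ/ → [dʒ] (rule 1).
All other segments surface unchanged.

3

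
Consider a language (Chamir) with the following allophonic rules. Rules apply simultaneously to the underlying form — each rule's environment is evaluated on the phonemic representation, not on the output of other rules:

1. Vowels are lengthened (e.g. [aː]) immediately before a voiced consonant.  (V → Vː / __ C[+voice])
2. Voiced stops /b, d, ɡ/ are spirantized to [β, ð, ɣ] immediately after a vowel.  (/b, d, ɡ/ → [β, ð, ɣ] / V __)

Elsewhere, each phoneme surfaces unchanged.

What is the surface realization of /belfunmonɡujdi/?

[beːlfuːnmoːnɡuːjdi]

/b/ (word-initial): rule 2 targets it, but not immediately after a vowel → unchanged [b].
/e/ — between /b/ and /l/, before a voiced consonant — surfaces as [eː] (rule 1).
Rule 1 applies to /u/ (between /f/ and /n/: before a voiced consonant) → [uː].
/o/ (between /m/ and /n/) occurs before a voiced consonant → [oː] by rule 1.
/ɡ/ (between /n/ and /u/) is in the target of rule 2 but the environment (immediately after a vowel) is not met → [ɡ].
/u/ — between /ɡ/ and /j/, before a voiced consonant — surfaces as [uː] (rule 1).
/d/ — between /j/ and /i/; rule 2 does not apply here → [d].
/i/ (word-final): rule 1 targets it, but not before a voiced consonant → unchanged [i].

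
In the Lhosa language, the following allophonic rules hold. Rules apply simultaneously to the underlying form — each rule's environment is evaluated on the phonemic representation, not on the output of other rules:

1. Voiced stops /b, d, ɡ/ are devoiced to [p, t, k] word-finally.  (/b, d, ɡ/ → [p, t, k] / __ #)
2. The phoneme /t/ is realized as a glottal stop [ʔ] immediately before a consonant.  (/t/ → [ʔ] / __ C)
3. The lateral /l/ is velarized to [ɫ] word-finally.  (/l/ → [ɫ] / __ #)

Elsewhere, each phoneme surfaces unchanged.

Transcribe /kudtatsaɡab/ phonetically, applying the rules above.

/k/ (word-initial): no rule targets it → [k].
/u/ (between /k/ and /d/) is unaffected → [u].
/d/ (between /u/ and /t/) fails the environment for rule 1, so it stays [d].
/t/ (between /d/ and /a/) fails the environment for rule 2, so it stays [t].
/a/ stays [a].
/t/ — between /a/ and /s/, immediately before a consonant — surfaces as [ʔ] (rule 2).
/s/ stays [s].
/a/ — not in any rule's target class → [a].
/ɡ/ (between /a/ and /a/) is in the target of rule 1 but the environment (word-finally) is not met → [ɡ].
/a/ stays [a].
/b/ meets the environment for rule 1 (word-finally) → [p].

[kudtaʔsaɡap]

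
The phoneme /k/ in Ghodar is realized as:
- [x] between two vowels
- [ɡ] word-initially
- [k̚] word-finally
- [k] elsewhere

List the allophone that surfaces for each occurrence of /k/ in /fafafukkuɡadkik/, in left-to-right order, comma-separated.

[k], [k], [k], [k̚]

Occurrence 1 (position 7): no conditioning environment matches → elsewhere allophone [k].
Occurrence 2 (position 8): no conditioning environment matches → elsewhere allophone [k].
Occurrence 3 (position 13): no conditioning environment matches → elsewhere allophone [k].
Occurrence 4 (position 15): word-finally → [k̚].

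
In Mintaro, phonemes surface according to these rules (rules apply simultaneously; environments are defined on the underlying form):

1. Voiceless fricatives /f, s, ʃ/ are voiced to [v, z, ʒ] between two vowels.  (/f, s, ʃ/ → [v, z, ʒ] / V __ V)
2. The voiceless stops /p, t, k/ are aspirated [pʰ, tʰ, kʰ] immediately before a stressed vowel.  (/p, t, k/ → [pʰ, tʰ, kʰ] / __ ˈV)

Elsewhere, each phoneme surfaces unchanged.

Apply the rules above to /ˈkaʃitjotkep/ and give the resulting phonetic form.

Rule 2 applies to /k/ (word-initial: immediately before a stressed vowel) → [kʰ].
/a/ — not in any rule's target class → [a].
/ʃ/ (between /a/ and /i/): between two vowels, so rule 1 applies → [ʒ].
/i/ (between /ʃ/ and /t/) is unaffected → [i].
/t/ (between /i/ and /j/): rule 2 targets it, but not immediately before a stressed vowel → unchanged [t].
/j/ (between /t/ and /o/) is unaffected → [j].
/o/ (between /j/ and /t/) is unaffected → [o].
/t/ (between /o/ and /k/) fails the environment for rule 2, so it stays [t].
/k/ (between /t/ and /e/) is in the target of rule 2 but the environment (immediately before a stressed vowel) is not met → [k].
/e/ stays [e].
/p/ (word-final) fails the environment for rule 2, so it stays [p].

[ˈkʰaʒitjotkep]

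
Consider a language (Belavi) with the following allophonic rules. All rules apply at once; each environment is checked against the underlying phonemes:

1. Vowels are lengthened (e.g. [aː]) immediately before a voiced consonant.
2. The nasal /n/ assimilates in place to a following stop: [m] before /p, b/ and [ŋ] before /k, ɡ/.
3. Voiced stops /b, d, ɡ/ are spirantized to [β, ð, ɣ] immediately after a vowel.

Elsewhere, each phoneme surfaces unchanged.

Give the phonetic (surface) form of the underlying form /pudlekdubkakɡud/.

[puːðlekduːβkakɡuːð]

/u/ — between /p/ and /d/, before a voiced consonant — surfaces as [uː] (rule 1).
/d/ (between /u/ and /l/): immediately after a vowel, so rule 3 applies → [ð].
/e/ (between /l/ and /k/) fails the environment for rule 1, so it stays [e].
/d/ — between /k/ and /u/; rule 3 does not apply here → [d].
/u/ meets the environment for rule 1 (before a voiced consonant) → [uː].
/b/ meets the environment for rule 3 (immediately after a vowel) → [β].
/a/ — between /k/ and /k/; rule 1 does not apply here → [a].
/ɡ/ — between /k/ and /u/; rule 3 does not apply here → [ɡ].
/u/ (between /ɡ/ and /d/) occurs before a voiced consonant → [uː] by rule 1.
/d/ (word-final) occurs immediately after a vowel → [ð] by rule 3.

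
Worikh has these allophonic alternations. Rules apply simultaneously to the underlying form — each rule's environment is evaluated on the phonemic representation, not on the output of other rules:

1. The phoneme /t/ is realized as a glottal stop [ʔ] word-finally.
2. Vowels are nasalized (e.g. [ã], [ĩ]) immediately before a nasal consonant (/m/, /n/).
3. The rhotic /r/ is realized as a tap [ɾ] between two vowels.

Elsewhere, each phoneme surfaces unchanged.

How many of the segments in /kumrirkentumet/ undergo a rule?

Segments that undergo a rule: /u/ → [ũ] (rule 2); /e/ → [ẽ] (rule 2); /u/ → [ũ] (rule 2); /t/ → [ʔ] (rule 1).
All other segments surface unchanged.

4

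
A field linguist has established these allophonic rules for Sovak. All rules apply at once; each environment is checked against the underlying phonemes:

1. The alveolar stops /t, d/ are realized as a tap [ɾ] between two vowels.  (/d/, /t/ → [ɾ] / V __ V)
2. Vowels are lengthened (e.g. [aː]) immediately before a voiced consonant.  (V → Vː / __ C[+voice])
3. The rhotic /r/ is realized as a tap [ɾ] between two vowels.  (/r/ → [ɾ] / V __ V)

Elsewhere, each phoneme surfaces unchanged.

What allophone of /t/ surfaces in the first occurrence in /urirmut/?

/t/ (word-final) fails the environment for rule 1, so it stays [t].

[t]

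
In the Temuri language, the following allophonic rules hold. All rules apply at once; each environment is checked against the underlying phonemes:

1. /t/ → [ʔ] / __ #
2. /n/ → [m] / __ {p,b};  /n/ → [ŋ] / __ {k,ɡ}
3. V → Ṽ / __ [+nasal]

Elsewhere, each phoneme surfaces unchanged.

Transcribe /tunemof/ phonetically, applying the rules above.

/t/ — word-initial; rule 1 does not apply here → [t].
/u/ (between /t/ and /n/) occurs before a nasal consonant → [ũ] by rule 3.
/n/ — between /u/ and /e/; rule 2 does not apply here → [n].
/e/ (between /n/ and /m/): before a nasal consonant, so rule 3 applies → [ẽ].
/m/ (between /e/ and /o/): no rule targets it → [m].
/o/ — between /m/ and /f/; rule 3 does not apply here → [o].
/f/ stays [f].

[tũnẽmof]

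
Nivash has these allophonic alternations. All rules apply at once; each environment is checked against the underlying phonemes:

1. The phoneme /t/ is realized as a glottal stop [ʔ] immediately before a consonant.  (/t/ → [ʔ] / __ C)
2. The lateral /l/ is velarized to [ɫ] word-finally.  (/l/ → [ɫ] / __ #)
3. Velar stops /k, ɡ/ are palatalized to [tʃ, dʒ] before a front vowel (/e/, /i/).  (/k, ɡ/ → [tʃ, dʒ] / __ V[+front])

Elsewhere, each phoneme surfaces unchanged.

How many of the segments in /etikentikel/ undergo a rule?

3

Segments that undergo a rule: /k/ → [tʃ] (rule 3); /k/ → [tʃ] (rule 3); /l/ → [ɫ] (rule 2).
All other segments surface unchanged.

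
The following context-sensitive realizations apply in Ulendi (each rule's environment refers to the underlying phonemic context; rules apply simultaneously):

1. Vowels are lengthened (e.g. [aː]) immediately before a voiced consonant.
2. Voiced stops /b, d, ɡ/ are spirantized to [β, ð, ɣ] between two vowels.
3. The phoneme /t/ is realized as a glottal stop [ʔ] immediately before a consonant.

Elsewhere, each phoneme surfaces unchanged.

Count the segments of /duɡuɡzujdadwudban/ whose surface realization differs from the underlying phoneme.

Segments that undergo a rule: /u/ → [uː] (rule 1); /ɡ/ → [ɣ] (rule 2); /u/ → [uː] (rule 1); /u/ → [uː] (rule 1); /a/ → [aː] (rule 1); /u/ → [uː] (rule 1); /a/ → [aː] (rule 1).
All other segments surface unchanged.

7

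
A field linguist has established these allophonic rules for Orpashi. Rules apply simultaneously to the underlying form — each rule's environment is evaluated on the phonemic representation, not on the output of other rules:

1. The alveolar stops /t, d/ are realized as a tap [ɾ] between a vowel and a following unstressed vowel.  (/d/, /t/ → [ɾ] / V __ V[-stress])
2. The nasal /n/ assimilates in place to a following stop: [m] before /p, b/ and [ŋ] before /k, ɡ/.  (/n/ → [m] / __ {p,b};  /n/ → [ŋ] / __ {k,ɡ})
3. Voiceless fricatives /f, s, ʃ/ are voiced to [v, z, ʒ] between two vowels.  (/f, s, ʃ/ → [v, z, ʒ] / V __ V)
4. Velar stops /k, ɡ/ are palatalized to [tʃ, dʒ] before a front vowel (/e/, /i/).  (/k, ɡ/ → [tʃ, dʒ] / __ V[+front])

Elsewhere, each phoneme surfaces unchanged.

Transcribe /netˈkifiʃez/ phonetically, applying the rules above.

[netˈtʃiviʒez]

/n/ (word-initial): rule 2 targets it, but not before a labial or velar stop → unchanged [n].
/t/ — between /e/ and /k/; rule 1 does not apply here → [t].
/k/ — between /t/ and /i/, before a front vowel — surfaces as [tʃ] (rule 4).
/f/ — between /i/ and /i/, between two vowels — surfaces as [v] (rule 3).
Rule 3 applies to /ʃ/ (between /i/ and /e/: between two vowels) → [ʒ].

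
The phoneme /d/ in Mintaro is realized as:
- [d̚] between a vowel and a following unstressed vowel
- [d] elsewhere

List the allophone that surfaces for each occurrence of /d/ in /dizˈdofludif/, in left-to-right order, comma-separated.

[d], [d], [d̚]

Occurrence 1 (position 1): no conditioning environment matches → elsewhere allophone [d].
Occurrence 2 (position 4): no conditioning environment matches → elsewhere allophone [d].
Occurrence 3 (position 9): between a vowel and a following unstressed vowel → [d̚].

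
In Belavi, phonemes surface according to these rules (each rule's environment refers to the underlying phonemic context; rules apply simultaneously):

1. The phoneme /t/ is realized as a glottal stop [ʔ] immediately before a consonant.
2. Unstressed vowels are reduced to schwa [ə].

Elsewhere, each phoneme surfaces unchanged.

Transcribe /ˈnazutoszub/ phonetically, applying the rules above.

[ˈnazətəszəb]

/a/ (between /n/ and /z/): rule 2 targets it, but not in an unstressed syllable → unchanged [a].
/u/ (between /z/ and /t/): in an unstressed syllable, so rule 2 applies → [ə].
/t/ (between /u/ and /o/) fails the environment for rule 1, so it stays [t].
/o/ — between /t/ and /s/, in an unstressed syllable — surfaces as [ə] (rule 2).
/u/ (between /z/ and /b/): in an unstressed syllable, so rule 2 applies → [ə].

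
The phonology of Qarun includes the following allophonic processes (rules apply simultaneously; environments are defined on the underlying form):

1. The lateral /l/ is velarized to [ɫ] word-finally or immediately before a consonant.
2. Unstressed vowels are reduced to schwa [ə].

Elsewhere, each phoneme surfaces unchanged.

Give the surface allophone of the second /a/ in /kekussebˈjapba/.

Rule 2 applies to /a/ (word-final: in an unstressed syllable) → [ə].

[ə]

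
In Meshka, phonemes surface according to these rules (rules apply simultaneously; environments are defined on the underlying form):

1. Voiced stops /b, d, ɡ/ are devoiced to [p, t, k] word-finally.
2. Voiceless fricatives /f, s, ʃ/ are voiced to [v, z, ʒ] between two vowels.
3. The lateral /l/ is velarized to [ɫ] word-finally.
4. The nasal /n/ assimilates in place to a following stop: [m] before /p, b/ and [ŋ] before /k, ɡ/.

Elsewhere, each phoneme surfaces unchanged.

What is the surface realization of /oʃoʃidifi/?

/o/ — not in any rule's target class → [o].
/ʃ/ (between /o/ and /o/): between two vowels, so rule 2 applies → [ʒ].
/o/ (between /ʃ/ and /ʃ/): no rule targets it → [o].
/ʃ/ (between /o/ and /i/) occurs between two vowels → [ʒ] by rule 2.
/i/ (between /ʃ/ and /d/) is unaffected → [i].
/d/ (between /i/ and /i/) is in the target of rule 1 but the environment (word-finally) is not met → [d].
/i/ (between /d/ and /f/) is unaffected → [i].
/f/ meets the environment for rule 2 (between two vowels) → [v].
/i/ — not in any rule's target class → [i].

[oʒoʒidivi]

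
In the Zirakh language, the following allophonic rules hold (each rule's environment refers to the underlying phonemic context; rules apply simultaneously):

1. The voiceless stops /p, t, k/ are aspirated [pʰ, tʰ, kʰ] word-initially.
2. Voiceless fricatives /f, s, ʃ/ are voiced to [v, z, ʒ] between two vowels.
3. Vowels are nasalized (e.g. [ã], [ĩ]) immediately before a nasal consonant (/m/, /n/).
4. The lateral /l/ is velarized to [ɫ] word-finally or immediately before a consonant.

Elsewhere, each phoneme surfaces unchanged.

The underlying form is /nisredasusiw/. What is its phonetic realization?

[nisredazuziw]

/n/ (word-initial) is unaffected → [n].
/i/ — between /n/ and /s/; rule 3 does not apply here → [i].
/s/ (between /i/ and /r/): rule 2 targets it, but not between two vowels → unchanged [s].
/r/ (between /s/ and /e/): no rule targets it → [r].
/e/ (between /r/ and /d/): rule 3 targets it, but not before a nasal consonant → unchanged [e].
/d/ stays [d].
/a/ (between /d/ and /s/) fails the environment for rule 3, so it stays [a].
Rule 2 applies to /s/ (between /a/ and /u/: between two vowels) → [z].
/u/ (between /s/ and /s/) is in the target of rule 3 but the environment (before a nasal consonant) is not met → [u].
/s/ (between /u/ and /i/): between two vowels, so rule 2 applies → [z].
/i/ (between /s/ and /w/) is in the target of rule 3 but the environment (before a nasal consonant) is not met → [i].
/w/ stays [w].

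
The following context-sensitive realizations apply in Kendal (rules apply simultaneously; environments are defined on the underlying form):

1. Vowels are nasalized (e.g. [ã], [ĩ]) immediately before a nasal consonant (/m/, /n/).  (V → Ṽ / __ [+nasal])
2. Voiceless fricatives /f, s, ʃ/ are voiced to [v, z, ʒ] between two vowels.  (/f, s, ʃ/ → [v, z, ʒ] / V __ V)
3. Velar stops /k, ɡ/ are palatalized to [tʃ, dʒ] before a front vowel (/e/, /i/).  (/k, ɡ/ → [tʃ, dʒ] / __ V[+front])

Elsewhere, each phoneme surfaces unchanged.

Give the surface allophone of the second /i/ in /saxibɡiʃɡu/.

/i/ — between /ɡ/ and /ʃ/; rule 1 does not apply here → [i].

[i]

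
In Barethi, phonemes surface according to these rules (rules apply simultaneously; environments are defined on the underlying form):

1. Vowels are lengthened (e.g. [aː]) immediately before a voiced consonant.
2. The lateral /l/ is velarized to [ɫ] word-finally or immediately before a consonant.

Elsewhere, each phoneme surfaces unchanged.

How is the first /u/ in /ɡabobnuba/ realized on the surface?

[uː]

Rule 1 applies to /u/ (between /n/ and /b/: before a voiced consonant) → [uː].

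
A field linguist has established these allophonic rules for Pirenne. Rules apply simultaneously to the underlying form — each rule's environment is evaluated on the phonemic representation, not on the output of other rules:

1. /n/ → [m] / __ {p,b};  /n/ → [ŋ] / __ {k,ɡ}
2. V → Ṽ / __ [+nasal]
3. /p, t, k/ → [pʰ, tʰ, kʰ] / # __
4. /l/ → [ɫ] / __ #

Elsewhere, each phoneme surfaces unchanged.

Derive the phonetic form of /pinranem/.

/p/ — word-initial, word-initially — surfaces as [pʰ] (rule 3).
/i/ meets the environment for rule 2 (before a nasal consonant) → [ĩ].
/n/ — between /i/ and /r/; rule 1 does not apply here → [n].
/r/ (between /n/ and /a/): no rule targets it → [r].
Rule 2 applies to /a/ (between /r/ and /n/: before a nasal consonant) → [ã].
/n/ (between /a/ and /e/) fails the environment for rule 1, so it stays [n].
/e/ (between /n/ and /m/) occurs before a nasal consonant → [ẽ] by rule 2.
/m/ stays [m].

[pʰĩnrãnẽm]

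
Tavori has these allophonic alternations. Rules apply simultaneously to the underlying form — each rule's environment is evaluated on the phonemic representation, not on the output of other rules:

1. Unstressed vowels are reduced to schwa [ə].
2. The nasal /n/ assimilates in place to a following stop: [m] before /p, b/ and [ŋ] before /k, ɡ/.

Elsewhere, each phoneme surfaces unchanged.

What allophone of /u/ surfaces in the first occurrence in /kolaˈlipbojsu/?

/u/ (word-final): in an unstressed syllable, so rule 1 applies → [ə].

[ə]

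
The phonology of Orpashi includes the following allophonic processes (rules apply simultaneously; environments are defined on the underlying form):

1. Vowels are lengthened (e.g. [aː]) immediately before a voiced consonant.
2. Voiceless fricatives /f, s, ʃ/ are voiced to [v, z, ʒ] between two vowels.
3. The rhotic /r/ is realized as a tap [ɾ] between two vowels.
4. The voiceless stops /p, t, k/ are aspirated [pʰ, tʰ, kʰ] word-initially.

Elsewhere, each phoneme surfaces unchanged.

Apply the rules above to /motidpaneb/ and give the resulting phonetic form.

/m/ (word-initial) is unaffected → [m].
/o/ (between /m/ and /t/) is in the target of rule 1 but the environment (before a voiced consonant) is not met → [o].
/t/ (between /o/ and /i/) fails the environment for rule 4, so it stays [t].
/i/ (between /t/ and /d/) occurs before a voiced consonant → [iː] by rule 1.
/d/ (between /i/ and /p/): no rule targets it → [d].
/p/ (between /d/ and /a/) is in the target of rule 4 but the environment (word-initially) is not met → [p].
/a/ (between /p/ and /n/) occurs before a voiced consonant → [aː] by rule 1.
/n/ stays [n].
/e/ — between /n/ and /b/, before a voiced consonant — surfaces as [eː] (rule 1).
/b/ — not in any rule's target class → [b].

[motiːdpaːneːb]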